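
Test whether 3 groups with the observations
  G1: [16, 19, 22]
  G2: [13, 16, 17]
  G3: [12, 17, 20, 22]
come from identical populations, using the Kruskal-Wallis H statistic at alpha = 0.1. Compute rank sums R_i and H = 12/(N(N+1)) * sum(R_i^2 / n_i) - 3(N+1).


Step 1: Combine all N = 10 observations and assign midranks.
sorted (value, group, rank): (12,G3,1), (13,G2,2), (16,G1,3.5), (16,G2,3.5), (17,G2,5.5), (17,G3,5.5), (19,G1,7), (20,G3,8), (22,G1,9.5), (22,G3,9.5)
Step 2: Sum ranks within each group.
R_1 = 20 (n_1 = 3)
R_2 = 11 (n_2 = 3)
R_3 = 24 (n_3 = 4)
Step 3: H = 12/(N(N+1)) * sum(R_i^2/n_i) - 3(N+1)
     = 12/(10*11) * (20^2/3 + 11^2/3 + 24^2/4) - 3*11
     = 0.109091 * 317.667 - 33
     = 1.654545.
Step 4: Ties present; correction factor C = 1 - 18/(10^3 - 10) = 0.981818. Corrected H = 1.654545 / 0.981818 = 1.685185.
Step 5: Under H0, H ~ chi^2(2); p-value = 0.430593.
Step 6: alpha = 0.1. fail to reject H0.

H = 1.6852, df = 2, p = 0.430593, fail to reject H0.


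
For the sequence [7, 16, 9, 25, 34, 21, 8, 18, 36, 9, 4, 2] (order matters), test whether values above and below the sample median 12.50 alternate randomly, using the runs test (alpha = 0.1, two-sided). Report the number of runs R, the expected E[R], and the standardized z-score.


Step 1: Compute median = 12.50; label A = above, B = below.
Labels in order: BABAAABAABBB  (n_A = 6, n_B = 6)
Step 2: Count runs R = 7.
Step 3: Under H0 (random ordering), E[R] = 2*n_A*n_B/(n_A+n_B) + 1 = 2*6*6/12 + 1 = 7.0000.
        Var[R] = 2*n_A*n_B*(2*n_A*n_B - n_A - n_B) / ((n_A+n_B)^2 * (n_A+n_B-1)) = 4320/1584 = 2.7273.
        SD[R] = 1.6514.
Step 4: R = E[R], so z = 0 with no continuity correction.
Step 5: Two-sided p-value via normal approximation = 2*(1 - Phi(|z|)) = 1.000000.
Step 6: alpha = 0.1. fail to reject H0.

R = 7, z = 0.0000, p = 1.000000, fail to reject H0.


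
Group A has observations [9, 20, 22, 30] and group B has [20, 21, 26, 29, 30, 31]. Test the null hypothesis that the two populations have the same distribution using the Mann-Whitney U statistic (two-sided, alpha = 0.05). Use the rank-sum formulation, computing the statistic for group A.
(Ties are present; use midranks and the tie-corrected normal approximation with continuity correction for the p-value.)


Step 1: Combine and sort all 10 observations; assign midranks.
sorted (value, group): (9,X), (20,X), (20,Y), (21,Y), (22,X), (26,Y), (29,Y), (30,X), (30,Y), (31,Y)
ranks: 9->1, 20->2.5, 20->2.5, 21->4, 22->5, 26->6, 29->7, 30->8.5, 30->8.5, 31->10
Step 2: Rank sum for X: R1 = 1 + 2.5 + 5 + 8.5 = 17.
Step 3: U_X = R1 - n1(n1+1)/2 = 17 - 4*5/2 = 17 - 10 = 7.
       U_Y = n1*n2 - U_X = 24 - 7 = 17.
Step 4: Ties are present, so use the tie-corrected normal approximation (with continuity correction) for the p-value.
Step 5: p-value = 0.334409; compare to alpha = 0.05. fail to reject H0.

U_X = 7, p = 0.334409, fail to reject H0 at alpha = 0.05.


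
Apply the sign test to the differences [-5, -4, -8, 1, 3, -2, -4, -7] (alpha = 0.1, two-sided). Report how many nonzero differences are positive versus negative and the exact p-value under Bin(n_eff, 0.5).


Step 1: Discard zero differences. Original n = 8; n_eff = number of nonzero differences = 8.
Nonzero differences (with sign): -5, -4, -8, +1, +3, -2, -4, -7
Step 2: Count signs: positive = 2, negative = 6.
Step 3: Under H0: P(positive) = 0.5, so the number of positives S ~ Bin(8, 0.5).
Step 4: Two-sided exact p-value = sum of Bin(8,0.5) probabilities at or below the observed probability = 0.289062.
Step 5: alpha = 0.1. fail to reject H0.

n_eff = 8, pos = 2, neg = 6, p = 0.289062, fail to reject H0.


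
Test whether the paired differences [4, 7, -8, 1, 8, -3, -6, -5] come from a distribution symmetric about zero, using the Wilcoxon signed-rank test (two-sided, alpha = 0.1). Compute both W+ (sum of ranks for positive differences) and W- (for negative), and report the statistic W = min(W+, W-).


Step 1: Drop any zero differences (none here) and take |d_i|.
|d| = [4, 7, 8, 1, 8, 3, 6, 5]
Step 2: Midrank |d_i| (ties get averaged ranks).
ranks: |4|->3, |7|->6, |8|->7.5, |1|->1, |8|->7.5, |3|->2, |6|->5, |5|->4
Step 3: Attach original signs; sum ranks with positive sign and with negative sign.
W+ = 3 + 6 + 1 + 7.5 = 17.5
W- = 7.5 + 2 + 5 + 4 = 18.5
(Check: W+ + W- = 36 should equal n(n+1)/2 = 36.)
Step 4: Test statistic W = min(W+, W-) = 17.5.
Step 5: Ties in |d|, so use the tie-corrected normal approximation.
        E[W] = n(n+1)/4 = 8*9/4 = 18.
        Tie groups: |d|=8 (t=2); sum(t^3 - t) = 6.
        Var[W] = n(n+1)(2n+1)/24 - sum(t^3-t)/48 = 1224/24 - 6/48 = 50.875.
        z = (W - E[W]) / sqrt(Var[W]) = (17.5 - 18) / 7.1327 = -0.0701.
        Two-sided p = 2*Phi(z) = 0.944114.
Step 6: alpha = 0.1. fail to reject H0.

W+ = 17.5, W- = 18.5, W = min = 17.5, p = 0.944114, fail to reject H0.


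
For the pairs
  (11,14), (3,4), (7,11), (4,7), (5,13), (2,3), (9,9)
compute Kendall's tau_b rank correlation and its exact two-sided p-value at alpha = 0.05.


Step 1: Enumerate the 21 unordered pairs (i,j) with i<j and classify each by sign(x_j-x_i) * sign(y_j-y_i).
  (1,2):dx=-8,dy=-10->C; (1,3):dx=-4,dy=-3->C; (1,4):dx=-7,dy=-7->C; (1,5):dx=-6,dy=-1->C
  (1,6):dx=-9,dy=-11->C; (1,7):dx=-2,dy=-5->C; (2,3):dx=+4,dy=+7->C; (2,4):dx=+1,dy=+3->C
  (2,5):dx=+2,dy=+9->C; (2,6):dx=-1,dy=-1->C; (2,7):dx=+6,dy=+5->C; (3,4):dx=-3,dy=-4->C
  (3,5):dx=-2,dy=+2->D; (3,6):dx=-5,dy=-8->C; (3,7):dx=+2,dy=-2->D; (4,5):dx=+1,dy=+6->C
  (4,6):dx=-2,dy=-4->C; (4,7):dx=+5,dy=+2->C; (5,6):dx=-3,dy=-10->C; (5,7):dx=+4,dy=-4->D
  (6,7):dx=+7,dy=+6->C
Step 2: C = 18, D = 3, total pairs = 21.
Step 3: tau = (C - D)/(n(n-1)/2) = (18 - 3)/21 = 0.714286.
Step 4: Exact two-sided p-value (enumerate n! = 5040 permutations of y under H0): p = 0.030159.
Step 5: alpha = 0.05. reject H0.

tau_b = 0.7143 (C=18, D=3), p = 0.030159, reject H0.


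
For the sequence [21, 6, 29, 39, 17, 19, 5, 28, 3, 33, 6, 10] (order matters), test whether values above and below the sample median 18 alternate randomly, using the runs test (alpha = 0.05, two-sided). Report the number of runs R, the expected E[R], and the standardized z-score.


Step 1: Compute median = 18; label A = above, B = below.
Labels in order: ABAABABABABB  (n_A = 6, n_B = 6)
Step 2: Count runs R = 10.
Step 3: Under H0 (random ordering), E[R] = 2*n_A*n_B/(n_A+n_B) + 1 = 2*6*6/12 + 1 = 7.0000.
        Var[R] = 2*n_A*n_B*(2*n_A*n_B - n_A - n_B) / ((n_A+n_B)^2 * (n_A+n_B-1)) = 4320/1584 = 2.7273.
        SD[R] = 1.6514.
Step 4: Continuity-corrected z = (R - 0.5 - E[R]) / SD[R] = (10 - 0.5 - 7.0000) / 1.6514 = 1.5138.
Step 5: Two-sided p-value via normal approximation = 2*(1 - Phi(|z|)) = 0.130070.
Step 6: alpha = 0.05. fail to reject H0.

R = 10, z = 1.5138, p = 0.130070, fail to reject H0.


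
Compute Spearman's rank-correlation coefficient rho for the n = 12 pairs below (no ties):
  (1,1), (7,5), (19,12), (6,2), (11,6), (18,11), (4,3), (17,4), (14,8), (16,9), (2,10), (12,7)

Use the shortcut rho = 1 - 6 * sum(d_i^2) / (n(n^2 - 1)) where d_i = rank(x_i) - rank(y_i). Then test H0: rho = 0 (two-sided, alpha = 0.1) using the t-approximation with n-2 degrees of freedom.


Step 1: Rank x and y separately (midranks; no ties here).
rank(x): 1->1, 7->5, 19->12, 6->4, 11->6, 18->11, 4->3, 17->10, 14->8, 16->9, 2->2, 12->7
rank(y): 1->1, 5->5, 12->12, 2->2, 6->6, 11->11, 3->3, 4->4, 8->8, 9->9, 10->10, 7->7
Step 2: d_i = R_x(i) - R_y(i); compute d_i^2.
  (1-1)^2=0, (5-5)^2=0, (12-12)^2=0, (4-2)^2=4, (6-6)^2=0, (11-11)^2=0, (3-3)^2=0, (10-4)^2=36, (8-8)^2=0, (9-9)^2=0, (2-10)^2=64, (7-7)^2=0
sum(d^2) = 104.
Step 3: rho = 1 - 6*104 / (12*(12^2 - 1)) = 1 - 624/1716 = 0.636364.
Step 4: Under H0, t = rho * sqrt((n-2)/(1-rho^2)) = 2.6087 ~ t(10).
Step 5: Two-sided p-value from the t-distribution with 10 df = 0.026097.
Step 6: alpha = 0.1. reject H0.

rho = 0.6364, p = 0.026097, reject H0 at alpha = 0.1.


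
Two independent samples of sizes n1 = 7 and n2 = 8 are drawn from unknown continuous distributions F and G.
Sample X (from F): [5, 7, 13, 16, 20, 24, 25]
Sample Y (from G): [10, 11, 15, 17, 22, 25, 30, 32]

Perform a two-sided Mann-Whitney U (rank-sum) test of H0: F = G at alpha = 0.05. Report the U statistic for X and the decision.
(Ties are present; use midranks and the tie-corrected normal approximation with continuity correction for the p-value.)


Step 1: Combine and sort all 15 observations; assign midranks.
sorted (value, group): (5,X), (7,X), (10,Y), (11,Y), (13,X), (15,Y), (16,X), (17,Y), (20,X), (22,Y), (24,X), (25,X), (25,Y), (30,Y), (32,Y)
ranks: 5->1, 7->2, 10->3, 11->4, 13->5, 15->6, 16->7, 17->8, 20->9, 22->10, 24->11, 25->12.5, 25->12.5, 30->14, 32->15
Step 2: Rank sum for X: R1 = 1 + 2 + 5 + 7 + 9 + 11 + 12.5 = 47.5.
Step 3: U_X = R1 - n1(n1+1)/2 = 47.5 - 7*8/2 = 47.5 - 28 = 19.5.
       U_Y = n1*n2 - U_X = 56 - 19.5 = 36.5.
Step 4: Ties are present, so use the tie-corrected normal approximation (with continuity correction) for the p-value.
Step 5: p-value = 0.354109; compare to alpha = 0.05. fail to reject H0.

U_X = 19.5, p = 0.354109, fail to reject H0 at alpha = 0.05.


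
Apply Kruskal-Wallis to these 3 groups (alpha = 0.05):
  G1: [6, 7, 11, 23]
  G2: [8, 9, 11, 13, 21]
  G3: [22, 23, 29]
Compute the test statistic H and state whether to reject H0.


Step 1: Combine all N = 12 observations and assign midranks.
sorted (value, group, rank): (6,G1,1), (7,G1,2), (8,G2,3), (9,G2,4), (11,G1,5.5), (11,G2,5.5), (13,G2,7), (21,G2,8), (22,G3,9), (23,G1,10.5), (23,G3,10.5), (29,G3,12)
Step 2: Sum ranks within each group.
R_1 = 19 (n_1 = 4)
R_2 = 27.5 (n_2 = 5)
R_3 = 31.5 (n_3 = 3)
Step 3: H = 12/(N(N+1)) * sum(R_i^2/n_i) - 3(N+1)
     = 12/(12*13) * (19^2/4 + 27.5^2/5 + 31.5^2/3) - 3*13
     = 0.076923 * 572.25 - 39
     = 5.019231.
Step 4: Ties present; correction factor C = 1 - 12/(12^3 - 12) = 0.993007. Corrected H = 5.019231 / 0.993007 = 5.054577.
Step 5: Under H0, H ~ chi^2(2); p-value = 0.079875.
Step 6: alpha = 0.05. fail to reject H0.

H = 5.0546, df = 2, p = 0.079875, fail to reject H0.


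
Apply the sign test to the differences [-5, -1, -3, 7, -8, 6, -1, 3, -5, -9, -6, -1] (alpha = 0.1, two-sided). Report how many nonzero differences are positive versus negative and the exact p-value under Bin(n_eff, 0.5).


Step 1: Discard zero differences. Original n = 12; n_eff = number of nonzero differences = 12.
Nonzero differences (with sign): -5, -1, -3, +7, -8, +6, -1, +3, -5, -9, -6, -1
Step 2: Count signs: positive = 3, negative = 9.
Step 3: Under H0: P(positive) = 0.5, so the number of positives S ~ Bin(12, 0.5).
Step 4: Two-sided exact p-value = sum of Bin(12,0.5) probabilities at or below the observed probability = 0.145996.
Step 5: alpha = 0.1. fail to reject H0.

n_eff = 12, pos = 3, neg = 9, p = 0.145996, fail to reject H0.


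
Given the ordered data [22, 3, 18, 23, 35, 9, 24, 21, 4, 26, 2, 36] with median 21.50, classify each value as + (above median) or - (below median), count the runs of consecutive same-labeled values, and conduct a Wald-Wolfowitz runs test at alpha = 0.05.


Step 1: Compute median = 21.50; label A = above, B = below.
Labels in order: ABBAABABBABA  (n_A = 6, n_B = 6)
Step 2: Count runs R = 9.
Step 3: Under H0 (random ordering), E[R] = 2*n_A*n_B/(n_A+n_B) + 1 = 2*6*6/12 + 1 = 7.0000.
        Var[R] = 2*n_A*n_B*(2*n_A*n_B - n_A - n_B) / ((n_A+n_B)^2 * (n_A+n_B-1)) = 4320/1584 = 2.7273.
        SD[R] = 1.6514.
Step 4: Continuity-corrected z = (R - 0.5 - E[R]) / SD[R] = (9 - 0.5 - 7.0000) / 1.6514 = 0.9083.
Step 5: Two-sided p-value via normal approximation = 2*(1 - Phi(|z|)) = 0.363722.
Step 6: alpha = 0.05. fail to reject H0.

R = 9, z = 0.9083, p = 0.363722, fail to reject H0.


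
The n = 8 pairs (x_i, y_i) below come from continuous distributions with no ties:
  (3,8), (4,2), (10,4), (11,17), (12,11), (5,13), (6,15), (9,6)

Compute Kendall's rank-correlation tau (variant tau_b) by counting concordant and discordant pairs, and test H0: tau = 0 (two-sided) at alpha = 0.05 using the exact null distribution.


Step 1: Enumerate the 28 unordered pairs (i,j) with i<j and classify each by sign(x_j-x_i) * sign(y_j-y_i).
  (1,2):dx=+1,dy=-6->D; (1,3):dx=+7,dy=-4->D; (1,4):dx=+8,dy=+9->C; (1,5):dx=+9,dy=+3->C
  (1,6):dx=+2,dy=+5->C; (1,7):dx=+3,dy=+7->C; (1,8):dx=+6,dy=-2->D; (2,3):dx=+6,dy=+2->C
  (2,4):dx=+7,dy=+15->C; (2,5):dx=+8,dy=+9->C; (2,6):dx=+1,dy=+11->C; (2,7):dx=+2,dy=+13->C
  (2,8):dx=+5,dy=+4->C; (3,4):dx=+1,dy=+13->C; (3,5):dx=+2,dy=+7->C; (3,6):dx=-5,dy=+9->D
  (3,7):dx=-4,dy=+11->D; (3,8):dx=-1,dy=+2->D; (4,5):dx=+1,dy=-6->D; (4,6):dx=-6,dy=-4->C
  (4,7):dx=-5,dy=-2->C; (4,8):dx=-2,dy=-11->C; (5,6):dx=-7,dy=+2->D; (5,7):dx=-6,dy=+4->D
  (5,8):dx=-3,dy=-5->C; (6,7):dx=+1,dy=+2->C; (6,8):dx=+4,dy=-7->D; (7,8):dx=+3,dy=-9->D
Step 2: C = 17, D = 11, total pairs = 28.
Step 3: tau = (C - D)/(n(n-1)/2) = (17 - 11)/28 = 0.214286.
Step 4: Exact two-sided p-value (enumerate n! = 40320 permutations of y under H0): p = 0.548413.
Step 5: alpha = 0.05. fail to reject H0.

tau_b = 0.2143 (C=17, D=11), p = 0.548413, fail to reject H0.


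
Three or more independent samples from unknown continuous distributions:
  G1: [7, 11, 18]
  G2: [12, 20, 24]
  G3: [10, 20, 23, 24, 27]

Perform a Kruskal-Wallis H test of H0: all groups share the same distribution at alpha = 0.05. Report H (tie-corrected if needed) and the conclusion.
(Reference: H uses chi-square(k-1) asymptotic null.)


Step 1: Combine all N = 11 observations and assign midranks.
sorted (value, group, rank): (7,G1,1), (10,G3,2), (11,G1,3), (12,G2,4), (18,G1,5), (20,G2,6.5), (20,G3,6.5), (23,G3,8), (24,G2,9.5), (24,G3,9.5), (27,G3,11)
Step 2: Sum ranks within each group.
R_1 = 9 (n_1 = 3)
R_2 = 20 (n_2 = 3)
R_3 = 37 (n_3 = 5)
Step 3: H = 12/(N(N+1)) * sum(R_i^2/n_i) - 3(N+1)
     = 12/(11*12) * (9^2/3 + 20^2/3 + 37^2/5) - 3*12
     = 0.090909 * 434.133 - 36
     = 3.466667.
Step 4: Ties present; correction factor C = 1 - 12/(11^3 - 11) = 0.990909. Corrected H = 3.466667 / 0.990909 = 3.498471.
Step 5: Under H0, H ~ chi^2(2); p-value = 0.173907.
Step 6: alpha = 0.05. fail to reject H0.

H = 3.4985, df = 2, p = 0.173907, fail to reject H0.


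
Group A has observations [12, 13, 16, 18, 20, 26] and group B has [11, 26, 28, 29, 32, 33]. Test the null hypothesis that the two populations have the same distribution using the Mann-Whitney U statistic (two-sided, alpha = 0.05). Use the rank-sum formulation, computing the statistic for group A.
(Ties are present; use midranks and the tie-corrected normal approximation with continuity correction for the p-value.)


Step 1: Combine and sort all 12 observations; assign midranks.
sorted (value, group): (11,Y), (12,X), (13,X), (16,X), (18,X), (20,X), (26,X), (26,Y), (28,Y), (29,Y), (32,Y), (33,Y)
ranks: 11->1, 12->2, 13->3, 16->4, 18->5, 20->6, 26->7.5, 26->7.5, 28->9, 29->10, 32->11, 33->12
Step 2: Rank sum for X: R1 = 2 + 3 + 4 + 5 + 6 + 7.5 = 27.5.
Step 3: U_X = R1 - n1(n1+1)/2 = 27.5 - 6*7/2 = 27.5 - 21 = 6.5.
       U_Y = n1*n2 - U_X = 36 - 6.5 = 29.5.
Step 4: Ties are present, so use the tie-corrected normal approximation (with continuity correction) for the p-value.
Step 5: p-value = 0.077648; compare to alpha = 0.05. fail to reject H0.

U_X = 6.5, p = 0.077648, fail to reject H0 at alpha = 0.05.


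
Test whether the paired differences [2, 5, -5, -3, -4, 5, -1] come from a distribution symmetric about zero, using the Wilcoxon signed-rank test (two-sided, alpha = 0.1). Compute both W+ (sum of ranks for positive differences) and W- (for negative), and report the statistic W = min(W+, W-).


Step 1: Drop any zero differences (none here) and take |d_i|.
|d| = [2, 5, 5, 3, 4, 5, 1]
Step 2: Midrank |d_i| (ties get averaged ranks).
ranks: |2|->2, |5|->6, |5|->6, |3|->3, |4|->4, |5|->6, |1|->1
Step 3: Attach original signs; sum ranks with positive sign and with negative sign.
W+ = 2 + 6 + 6 = 14
W- = 6 + 3 + 4 + 1 = 14
(Check: W+ + W- = 28 should equal n(n+1)/2 = 28.)
Step 4: Test statistic W = min(W+, W-) = 14.
Step 5: Ties in |d|, so use the tie-corrected normal approximation.
        E[W] = n(n+1)/4 = 7*8/4 = 14.
        Tie groups: |d|=5 (t=3); sum(t^3 - t) = 24.
        Var[W] = n(n+1)(2n+1)/24 - sum(t^3-t)/48 = 840/24 - 24/48 = 34.5.
        z = (W - E[W]) / sqrt(Var[W]) = (14 - 14) / 5.8737 = 0.0000.
        Two-sided p = 2*Phi(z) = 1.000000.
Step 6: alpha = 0.1. fail to reject H0.

W+ = 14, W- = 14, W = min = 14, p = 1.000000, fail to reject H0.


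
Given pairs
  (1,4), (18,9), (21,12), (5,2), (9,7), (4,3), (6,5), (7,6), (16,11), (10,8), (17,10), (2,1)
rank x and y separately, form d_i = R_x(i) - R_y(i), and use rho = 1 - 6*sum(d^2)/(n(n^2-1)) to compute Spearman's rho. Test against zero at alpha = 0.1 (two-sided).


Step 1: Rank x and y separately (midranks; no ties here).
rank(x): 1->1, 18->11, 21->12, 5->4, 9->7, 4->3, 6->5, 7->6, 16->9, 10->8, 17->10, 2->2
rank(y): 4->4, 9->9, 12->12, 2->2, 7->7, 3->3, 5->5, 6->6, 11->11, 8->8, 10->10, 1->1
Step 2: d_i = R_x(i) - R_y(i); compute d_i^2.
  (1-4)^2=9, (11-9)^2=4, (12-12)^2=0, (4-2)^2=4, (7-7)^2=0, (3-3)^2=0, (5-5)^2=0, (6-6)^2=0, (9-11)^2=4, (8-8)^2=0, (10-10)^2=0, (2-1)^2=1
sum(d^2) = 22.
Step 3: rho = 1 - 6*22 / (12*(12^2 - 1)) = 1 - 132/1716 = 0.923077.
Step 4: Under H0, t = rho * sqrt((n-2)/(1-rho^2)) = 7.5895 ~ t(10).
Step 5: Two-sided p-value from the t-distribution with 10 df = 0.000019.
Step 6: alpha = 0.1. reject H0.

rho = 0.9231, p = 0.000019, reject H0 at alpha = 0.1.


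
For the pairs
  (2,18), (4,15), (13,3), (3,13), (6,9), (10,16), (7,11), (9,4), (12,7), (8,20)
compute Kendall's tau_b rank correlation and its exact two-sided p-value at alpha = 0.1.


Step 1: Enumerate the 45 unordered pairs (i,j) with i<j and classify each by sign(x_j-x_i) * sign(y_j-y_i).
  (1,2):dx=+2,dy=-3->D; (1,3):dx=+11,dy=-15->D; (1,4):dx=+1,dy=-5->D; (1,5):dx=+4,dy=-9->D
  (1,6):dx=+8,dy=-2->D; (1,7):dx=+5,dy=-7->D; (1,8):dx=+7,dy=-14->D; (1,9):dx=+10,dy=-11->D
  (1,10):dx=+6,dy=+2->C; (2,3):dx=+9,dy=-12->D; (2,4):dx=-1,dy=-2->C; (2,5):dx=+2,dy=-6->D
  (2,6):dx=+6,dy=+1->C; (2,7):dx=+3,dy=-4->D; (2,8):dx=+5,dy=-11->D; (2,9):dx=+8,dy=-8->D
  (2,10):dx=+4,dy=+5->C; (3,4):dx=-10,dy=+10->D; (3,5):dx=-7,dy=+6->D; (3,6):dx=-3,dy=+13->D
  (3,7):dx=-6,dy=+8->D; (3,8):dx=-4,dy=+1->D; (3,9):dx=-1,dy=+4->D; (3,10):dx=-5,dy=+17->D
  (4,5):dx=+3,dy=-4->D; (4,6):dx=+7,dy=+3->C; (4,7):dx=+4,dy=-2->D; (4,8):dx=+6,dy=-9->D
  (4,9):dx=+9,dy=-6->D; (4,10):dx=+5,dy=+7->C; (5,6):dx=+4,dy=+7->C; (5,7):dx=+1,dy=+2->C
  (5,8):dx=+3,dy=-5->D; (5,9):dx=+6,dy=-2->D; (5,10):dx=+2,dy=+11->C; (6,7):dx=-3,dy=-5->C
  (6,8):dx=-1,dy=-12->C; (6,9):dx=+2,dy=-9->D; (6,10):dx=-2,dy=+4->D; (7,8):dx=+2,dy=-7->D
  (7,9):dx=+5,dy=-4->D; (7,10):dx=+1,dy=+9->C; (8,9):dx=+3,dy=+3->C; (8,10):dx=-1,dy=+16->D
  (9,10):dx=-4,dy=+13->D
Step 2: C = 13, D = 32, total pairs = 45.
Step 3: tau = (C - D)/(n(n-1)/2) = (13 - 32)/45 = -0.422222.
Step 4: Exact two-sided p-value (enumerate n! = 3628800 permutations of y under H0): p = 0.108313.
Step 5: alpha = 0.1. fail to reject H0.

tau_b = -0.4222 (C=13, D=32), p = 0.108313, fail to reject H0.


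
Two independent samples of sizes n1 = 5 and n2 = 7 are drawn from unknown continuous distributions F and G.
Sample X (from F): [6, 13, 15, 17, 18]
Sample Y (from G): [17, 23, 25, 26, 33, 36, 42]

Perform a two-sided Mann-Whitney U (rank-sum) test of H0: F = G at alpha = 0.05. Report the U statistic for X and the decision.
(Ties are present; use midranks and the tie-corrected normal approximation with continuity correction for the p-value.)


Step 1: Combine and sort all 12 observations; assign midranks.
sorted (value, group): (6,X), (13,X), (15,X), (17,X), (17,Y), (18,X), (23,Y), (25,Y), (26,Y), (33,Y), (36,Y), (42,Y)
ranks: 6->1, 13->2, 15->3, 17->4.5, 17->4.5, 18->6, 23->7, 25->8, 26->9, 33->10, 36->11, 42->12
Step 2: Rank sum for X: R1 = 1 + 2 + 3 + 4.5 + 6 = 16.5.
Step 3: U_X = R1 - n1(n1+1)/2 = 16.5 - 5*6/2 = 16.5 - 15 = 1.5.
       U_Y = n1*n2 - U_X = 35 - 1.5 = 33.5.
Step 4: Ties are present, so use the tie-corrected normal approximation (with continuity correction) for the p-value.
Step 5: p-value = 0.011682; compare to alpha = 0.05. reject H0.

U_X = 1.5, p = 0.011682, reject H0 at alpha = 0.05.


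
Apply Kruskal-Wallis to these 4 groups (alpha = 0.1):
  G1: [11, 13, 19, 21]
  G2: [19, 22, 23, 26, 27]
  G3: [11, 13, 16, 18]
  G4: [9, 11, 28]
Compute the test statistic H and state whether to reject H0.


Step 1: Combine all N = 16 observations and assign midranks.
sorted (value, group, rank): (9,G4,1), (11,G1,3), (11,G3,3), (11,G4,3), (13,G1,5.5), (13,G3,5.5), (16,G3,7), (18,G3,8), (19,G1,9.5), (19,G2,9.5), (21,G1,11), (22,G2,12), (23,G2,13), (26,G2,14), (27,G2,15), (28,G4,16)
Step 2: Sum ranks within each group.
R_1 = 29 (n_1 = 4)
R_2 = 63.5 (n_2 = 5)
R_3 = 23.5 (n_3 = 4)
R_4 = 20 (n_4 = 3)
Step 3: H = 12/(N(N+1)) * sum(R_i^2/n_i) - 3(N+1)
     = 12/(16*17) * (29^2/4 + 63.5^2/5 + 23.5^2/4 + 20^2/3) - 3*17
     = 0.044118 * 1288.1 - 51
     = 5.827757.
Step 4: Ties present; correction factor C = 1 - 36/(16^3 - 16) = 0.991176. Corrected H = 5.827757 / 0.991176 = 5.879636.
Step 5: Under H0, H ~ chi^2(3); p-value = 0.117615.
Step 6: alpha = 0.1. fail to reject H0.

H = 5.8796, df = 3, p = 0.117615, fail to reject H0.


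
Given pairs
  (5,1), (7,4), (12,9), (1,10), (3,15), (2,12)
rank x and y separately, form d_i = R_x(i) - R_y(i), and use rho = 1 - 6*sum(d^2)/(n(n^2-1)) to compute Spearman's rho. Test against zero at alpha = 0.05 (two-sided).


Step 1: Rank x and y separately (midranks; no ties here).
rank(x): 5->4, 7->5, 12->6, 1->1, 3->3, 2->2
rank(y): 1->1, 4->2, 9->3, 10->4, 15->6, 12->5
Step 2: d_i = R_x(i) - R_y(i); compute d_i^2.
  (4-1)^2=9, (5-2)^2=9, (6-3)^2=9, (1-4)^2=9, (3-6)^2=9, (2-5)^2=9
sum(d^2) = 54.
Step 3: rho = 1 - 6*54 / (6*(6^2 - 1)) = 1 - 324/210 = -0.542857.
Step 4: Under H0, t = rho * sqrt((n-2)/(1-rho^2)) = -1.2928 ~ t(4).
Step 5: Two-sided p-value from the t-distribution with 4 df = 0.265703.
Step 6: alpha = 0.05. fail to reject H0.

rho = -0.5429, p = 0.265703, fail to reject H0 at alpha = 0.05.


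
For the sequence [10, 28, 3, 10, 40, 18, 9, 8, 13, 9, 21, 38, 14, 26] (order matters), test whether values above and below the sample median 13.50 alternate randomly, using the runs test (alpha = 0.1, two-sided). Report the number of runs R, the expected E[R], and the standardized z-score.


Step 1: Compute median = 13.50; label A = above, B = below.
Labels in order: BABBAABBBBAAAA  (n_A = 7, n_B = 7)
Step 2: Count runs R = 6.
Step 3: Under H0 (random ordering), E[R] = 2*n_A*n_B/(n_A+n_B) + 1 = 2*7*7/14 + 1 = 8.0000.
        Var[R] = 2*n_A*n_B*(2*n_A*n_B - n_A - n_B) / ((n_A+n_B)^2 * (n_A+n_B-1)) = 8232/2548 = 3.2308.
        SD[R] = 1.7974.
Step 4: Continuity-corrected z = (R + 0.5 - E[R]) / SD[R] = (6 + 0.5 - 8.0000) / 1.7974 = -0.8345.
Step 5: Two-sided p-value via normal approximation = 2*(1 - Phi(|z|)) = 0.403986.
Step 6: alpha = 0.1. fail to reject H0.

R = 6, z = -0.8345, p = 0.403986, fail to reject H0.


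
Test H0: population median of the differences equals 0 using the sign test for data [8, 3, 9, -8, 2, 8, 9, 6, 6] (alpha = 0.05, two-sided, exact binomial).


Step 1: Discard zero differences. Original n = 9; n_eff = number of nonzero differences = 9.
Nonzero differences (with sign): +8, +3, +9, -8, +2, +8, +9, +6, +6
Step 2: Count signs: positive = 8, negative = 1.
Step 3: Under H0: P(positive) = 0.5, so the number of positives S ~ Bin(9, 0.5).
Step 4: Two-sided exact p-value = sum of Bin(9,0.5) probabilities at or below the observed probability = 0.039062.
Step 5: alpha = 0.05. reject H0.

n_eff = 9, pos = 8, neg = 1, p = 0.039062, reject H0.


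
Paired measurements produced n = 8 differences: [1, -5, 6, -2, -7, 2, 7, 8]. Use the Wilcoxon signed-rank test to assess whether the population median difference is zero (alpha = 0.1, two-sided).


Step 1: Drop any zero differences (none here) and take |d_i|.
|d| = [1, 5, 6, 2, 7, 2, 7, 8]
Step 2: Midrank |d_i| (ties get averaged ranks).
ranks: |1|->1, |5|->4, |6|->5, |2|->2.5, |7|->6.5, |2|->2.5, |7|->6.5, |8|->8
Step 3: Attach original signs; sum ranks with positive sign and with negative sign.
W+ = 1 + 5 + 2.5 + 6.5 + 8 = 23
W- = 4 + 2.5 + 6.5 = 13
(Check: W+ + W- = 36 should equal n(n+1)/2 = 36.)
Step 4: Test statistic W = min(W+, W-) = 13.
Step 5: Ties in |d|, so use the tie-corrected normal approximation.
        E[W] = n(n+1)/4 = 8*9/4 = 18.
        Tie groups: |d|=2 (t=2), |d|=7 (t=2); sum(t^3 - t) = 12.
        Var[W] = n(n+1)(2n+1)/24 - sum(t^3-t)/48 = 1224/24 - 12/48 = 50.75.
        z = (W - E[W]) / sqrt(Var[W]) = (13 - 18) / 7.1239 = -0.7019.
        Two-sided p = 2*Phi(z) = 0.482765.
Step 6: alpha = 0.1. fail to reject H0.

W+ = 23, W- = 13, W = min = 13, p = 0.482765, fail to reject H0.


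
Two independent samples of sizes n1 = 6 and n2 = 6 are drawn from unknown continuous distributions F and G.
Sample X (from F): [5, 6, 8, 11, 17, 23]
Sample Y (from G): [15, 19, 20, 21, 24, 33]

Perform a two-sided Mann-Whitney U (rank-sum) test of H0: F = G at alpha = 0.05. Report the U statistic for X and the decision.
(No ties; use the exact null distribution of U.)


Step 1: Combine and sort all 12 observations; assign midranks.
sorted (value, group): (5,X), (6,X), (8,X), (11,X), (15,Y), (17,X), (19,Y), (20,Y), (21,Y), (23,X), (24,Y), (33,Y)
ranks: 5->1, 6->2, 8->3, 11->4, 15->5, 17->6, 19->7, 20->8, 21->9, 23->10, 24->11, 33->12
Step 2: Rank sum for X: R1 = 1 + 2 + 3 + 4 + 6 + 10 = 26.
Step 3: U_X = R1 - n1(n1+1)/2 = 26 - 6*7/2 = 26 - 21 = 5.
       U_Y = n1*n2 - U_X = 36 - 5 = 31.
Step 4: No ties, so the exact null distribution of U (based on enumerating the C(12,6) = 924 equally likely rank assignments) gives the two-sided p-value.
Step 5: p-value = 0.041126; compare to alpha = 0.05. reject H0.

U_X = 5, p = 0.041126, reject H0 at alpha = 0.05.


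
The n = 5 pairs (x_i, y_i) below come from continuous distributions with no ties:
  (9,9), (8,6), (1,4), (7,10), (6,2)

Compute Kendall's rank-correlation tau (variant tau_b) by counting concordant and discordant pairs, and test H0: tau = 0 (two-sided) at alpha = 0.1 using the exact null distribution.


Step 1: Enumerate the 10 unordered pairs (i,j) with i<j and classify each by sign(x_j-x_i) * sign(y_j-y_i).
  (1,2):dx=-1,dy=-3->C; (1,3):dx=-8,dy=-5->C; (1,4):dx=-2,dy=+1->D; (1,5):dx=-3,dy=-7->C
  (2,3):dx=-7,dy=-2->C; (2,4):dx=-1,dy=+4->D; (2,5):dx=-2,dy=-4->C; (3,4):dx=+6,dy=+6->C
  (3,5):dx=+5,dy=-2->D; (4,5):dx=-1,dy=-8->C
Step 2: C = 7, D = 3, total pairs = 10.
Step 3: tau = (C - D)/(n(n-1)/2) = (7 - 3)/10 = 0.400000.
Step 4: Exact two-sided p-value (enumerate n! = 120 permutations of y under H0): p = 0.483333.
Step 5: alpha = 0.1. fail to reject H0.

tau_b = 0.4000 (C=7, D=3), p = 0.483333, fail to reject H0.


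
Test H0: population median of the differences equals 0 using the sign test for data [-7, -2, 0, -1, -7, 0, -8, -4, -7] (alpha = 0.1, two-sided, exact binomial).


Step 1: Discard zero differences. Original n = 9; n_eff = number of nonzero differences = 7.
Nonzero differences (with sign): -7, -2, -1, -7, -8, -4, -7
Step 2: Count signs: positive = 0, negative = 7.
Step 3: Under H0: P(positive) = 0.5, so the number of positives S ~ Bin(7, 0.5).
Step 4: Two-sided exact p-value = sum of Bin(7,0.5) probabilities at or below the observed probability = 0.015625.
Step 5: alpha = 0.1. reject H0.

n_eff = 7, pos = 0, neg = 7, p = 0.015625, reject H0.


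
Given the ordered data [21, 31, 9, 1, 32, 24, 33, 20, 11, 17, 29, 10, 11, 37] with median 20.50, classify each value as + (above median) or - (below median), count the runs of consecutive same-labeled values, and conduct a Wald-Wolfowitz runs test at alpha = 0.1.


Step 1: Compute median = 20.50; label A = above, B = below.
Labels in order: AABBAAABBBABBA  (n_A = 7, n_B = 7)
Step 2: Count runs R = 7.
Step 3: Under H0 (random ordering), E[R] = 2*n_A*n_B/(n_A+n_B) + 1 = 2*7*7/14 + 1 = 8.0000.
        Var[R] = 2*n_A*n_B*(2*n_A*n_B - n_A - n_B) / ((n_A+n_B)^2 * (n_A+n_B-1)) = 8232/2548 = 3.2308.
        SD[R] = 1.7974.
Step 4: Continuity-corrected z = (R + 0.5 - E[R]) / SD[R] = (7 + 0.5 - 8.0000) / 1.7974 = -0.2782.
Step 5: Two-sided p-value via normal approximation = 2*(1 - Phi(|z|)) = 0.780879.
Step 6: alpha = 0.1. fail to reject H0.

R = 7, z = -0.2782, p = 0.780879, fail to reject H0.


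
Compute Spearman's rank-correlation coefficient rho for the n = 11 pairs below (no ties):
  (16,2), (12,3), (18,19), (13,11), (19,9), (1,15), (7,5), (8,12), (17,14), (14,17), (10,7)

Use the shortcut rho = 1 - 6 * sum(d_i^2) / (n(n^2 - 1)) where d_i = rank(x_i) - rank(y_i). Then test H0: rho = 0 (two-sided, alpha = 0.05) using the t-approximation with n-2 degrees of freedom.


Step 1: Rank x and y separately (midranks; no ties here).
rank(x): 16->8, 12->5, 18->10, 13->6, 19->11, 1->1, 7->2, 8->3, 17->9, 14->7, 10->4
rank(y): 2->1, 3->2, 19->11, 11->6, 9->5, 15->9, 5->3, 12->7, 14->8, 17->10, 7->4
Step 2: d_i = R_x(i) - R_y(i); compute d_i^2.
  (8-1)^2=49, (5-2)^2=9, (10-11)^2=1, (6-6)^2=0, (11-5)^2=36, (1-9)^2=64, (2-3)^2=1, (3-7)^2=16, (9-8)^2=1, (7-10)^2=9, (4-4)^2=0
sum(d^2) = 186.
Step 3: rho = 1 - 6*186 / (11*(11^2 - 1)) = 1 - 1116/1320 = 0.154545.
Step 4: Under H0, t = rho * sqrt((n-2)/(1-rho^2)) = 0.4693 ~ t(9).
Step 5: Two-sided p-value from the t-distribution with 9 df = 0.650034.
Step 6: alpha = 0.05. fail to reject H0.

rho = 0.1545, p = 0.650034, fail to reject H0 at alpha = 0.05.


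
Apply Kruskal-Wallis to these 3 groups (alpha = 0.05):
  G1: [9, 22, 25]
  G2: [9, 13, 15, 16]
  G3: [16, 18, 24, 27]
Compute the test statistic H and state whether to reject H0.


Step 1: Combine all N = 11 observations and assign midranks.
sorted (value, group, rank): (9,G1,1.5), (9,G2,1.5), (13,G2,3), (15,G2,4), (16,G2,5.5), (16,G3,5.5), (18,G3,7), (22,G1,8), (24,G3,9), (25,G1,10), (27,G3,11)
Step 2: Sum ranks within each group.
R_1 = 19.5 (n_1 = 3)
R_2 = 14 (n_2 = 4)
R_3 = 32.5 (n_3 = 4)
Step 3: H = 12/(N(N+1)) * sum(R_i^2/n_i) - 3(N+1)
     = 12/(11*12) * (19.5^2/3 + 14^2/4 + 32.5^2/4) - 3*12
     = 0.090909 * 439.812 - 36
     = 3.982955.
Step 4: Ties present; correction factor C = 1 - 12/(11^3 - 11) = 0.990909. Corrected H = 3.982955 / 0.990909 = 4.019495.
Step 5: Under H0, H ~ chi^2(2); p-value = 0.134022.
Step 6: alpha = 0.05. fail to reject H0.

H = 4.0195, df = 2, p = 0.134022, fail to reject H0.


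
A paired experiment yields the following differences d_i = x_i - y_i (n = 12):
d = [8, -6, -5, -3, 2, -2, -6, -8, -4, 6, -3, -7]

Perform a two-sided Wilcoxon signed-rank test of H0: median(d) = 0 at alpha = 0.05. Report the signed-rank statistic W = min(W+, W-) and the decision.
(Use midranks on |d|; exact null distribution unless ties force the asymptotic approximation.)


Step 1: Drop any zero differences (none here) and take |d_i|.
|d| = [8, 6, 5, 3, 2, 2, 6, 8, 4, 6, 3, 7]
Step 2: Midrank |d_i| (ties get averaged ranks).
ranks: |8|->11.5, |6|->8, |5|->6, |3|->3.5, |2|->1.5, |2|->1.5, |6|->8, |8|->11.5, |4|->5, |6|->8, |3|->3.5, |7|->10
Step 3: Attach original signs; sum ranks with positive sign and with negative sign.
W+ = 11.5 + 1.5 + 8 = 21
W- = 8 + 6 + 3.5 + 1.5 + 8 + 11.5 + 5 + 3.5 + 10 = 57
(Check: W+ + W- = 78 should equal n(n+1)/2 = 78.)
Step 4: Test statistic W = min(W+, W-) = 21.
Step 5: Ties in |d|, so use the tie-corrected normal approximation.
        E[W] = n(n+1)/4 = 12*13/4 = 39.
        Tie groups: |d|=2 (t=2), |d|=3 (t=2), |d|=6 (t=3), |d|=8 (t=2); sum(t^3 - t) = 42.
        Var[W] = n(n+1)(2n+1)/24 - sum(t^3-t)/48 = 3900/24 - 42/48 = 161.625.
        z = (W - E[W]) / sqrt(Var[W]) = (21 - 39) / 12.7132 = -1.4159.
        Two-sided p = 2*Phi(z) = 0.156818.
Step 6: alpha = 0.05. fail to reject H0.

W+ = 21, W- = 57, W = min = 21, p = 0.156818, fail to reject H0.


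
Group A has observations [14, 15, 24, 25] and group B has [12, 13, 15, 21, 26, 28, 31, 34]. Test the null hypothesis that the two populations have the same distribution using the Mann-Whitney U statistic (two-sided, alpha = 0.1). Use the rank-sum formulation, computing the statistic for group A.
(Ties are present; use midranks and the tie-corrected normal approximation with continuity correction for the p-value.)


Step 1: Combine and sort all 12 observations; assign midranks.
sorted (value, group): (12,Y), (13,Y), (14,X), (15,X), (15,Y), (21,Y), (24,X), (25,X), (26,Y), (28,Y), (31,Y), (34,Y)
ranks: 12->1, 13->2, 14->3, 15->4.5, 15->4.5, 21->6, 24->7, 25->8, 26->9, 28->10, 31->11, 34->12
Step 2: Rank sum for X: R1 = 3 + 4.5 + 7 + 8 = 22.5.
Step 3: U_X = R1 - n1(n1+1)/2 = 22.5 - 4*5/2 = 22.5 - 10 = 12.5.
       U_Y = n1*n2 - U_X = 32 - 12.5 = 19.5.
Step 4: Ties are present, so use the tie-corrected normal approximation (with continuity correction) for the p-value.
Step 5: p-value = 0.609759; compare to alpha = 0.1. fail to reject H0.

U_X = 12.5, p = 0.609759, fail to reject H0 at alpha = 0.1.


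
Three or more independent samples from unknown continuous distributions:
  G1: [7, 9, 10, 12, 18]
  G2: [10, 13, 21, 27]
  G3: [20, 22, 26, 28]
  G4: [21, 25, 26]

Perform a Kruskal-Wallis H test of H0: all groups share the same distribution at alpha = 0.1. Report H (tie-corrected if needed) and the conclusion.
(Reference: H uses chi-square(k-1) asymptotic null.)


Step 1: Combine all N = 16 observations and assign midranks.
sorted (value, group, rank): (7,G1,1), (9,G1,2), (10,G1,3.5), (10,G2,3.5), (12,G1,5), (13,G2,6), (18,G1,7), (20,G3,8), (21,G2,9.5), (21,G4,9.5), (22,G3,11), (25,G4,12), (26,G3,13.5), (26,G4,13.5), (27,G2,15), (28,G3,16)
Step 2: Sum ranks within each group.
R_1 = 18.5 (n_1 = 5)
R_2 = 34 (n_2 = 4)
R_3 = 48.5 (n_3 = 4)
R_4 = 35 (n_4 = 3)
Step 3: H = 12/(N(N+1)) * sum(R_i^2/n_i) - 3(N+1)
     = 12/(16*17) * (18.5^2/5 + 34^2/4 + 48.5^2/4 + 35^2/3) - 3*17
     = 0.044118 * 1353.85 - 51
     = 8.728493.
Step 4: Ties present; correction factor C = 1 - 18/(16^3 - 16) = 0.995588. Corrected H = 8.728493 / 0.995588 = 8.767171.
Step 5: Under H0, H ~ chi^2(3); p-value = 0.032552.
Step 6: alpha = 0.1. reject H0.

H = 8.7672, df = 3, p = 0.032552, reject H0.


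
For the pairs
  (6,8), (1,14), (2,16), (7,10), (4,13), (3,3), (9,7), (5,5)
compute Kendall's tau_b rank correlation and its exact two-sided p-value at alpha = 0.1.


Step 1: Enumerate the 28 unordered pairs (i,j) with i<j and classify each by sign(x_j-x_i) * sign(y_j-y_i).
  (1,2):dx=-5,dy=+6->D; (1,3):dx=-4,dy=+8->D; (1,4):dx=+1,dy=+2->C; (1,5):dx=-2,dy=+5->D
  (1,6):dx=-3,dy=-5->C; (1,7):dx=+3,dy=-1->D; (1,8):dx=-1,dy=-3->C; (2,3):dx=+1,dy=+2->C
  (2,4):dx=+6,dy=-4->D; (2,5):dx=+3,dy=-1->D; (2,6):dx=+2,dy=-11->D; (2,7):dx=+8,dy=-7->D
  (2,8):dx=+4,dy=-9->D; (3,4):dx=+5,dy=-6->D; (3,5):dx=+2,dy=-3->D; (3,6):dx=+1,dy=-13->D
  (3,7):dx=+7,dy=-9->D; (3,8):dx=+3,dy=-11->D; (4,5):dx=-3,dy=+3->D; (4,6):dx=-4,dy=-7->C
  (4,7):dx=+2,dy=-3->D; (4,8):dx=-2,dy=-5->C; (5,6):dx=-1,dy=-10->C; (5,7):dx=+5,dy=-6->D
  (5,8):dx=+1,dy=-8->D; (6,7):dx=+6,dy=+4->C; (6,8):dx=+2,dy=+2->C; (7,8):dx=-4,dy=-2->C
Step 2: C = 10, D = 18, total pairs = 28.
Step 3: tau = (C - D)/(n(n-1)/2) = (10 - 18)/28 = -0.285714.
Step 4: Exact two-sided p-value (enumerate n! = 40320 permutations of y under H0): p = 0.398760.
Step 5: alpha = 0.1. fail to reject H0.

tau_b = -0.2857 (C=10, D=18), p = 0.398760, fail to reject H0.


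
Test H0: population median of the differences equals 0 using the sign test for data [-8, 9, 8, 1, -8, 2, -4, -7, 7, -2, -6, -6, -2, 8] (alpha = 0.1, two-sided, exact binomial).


Step 1: Discard zero differences. Original n = 14; n_eff = number of nonzero differences = 14.
Nonzero differences (with sign): -8, +9, +8, +1, -8, +2, -4, -7, +7, -2, -6, -6, -2, +8
Step 2: Count signs: positive = 6, negative = 8.
Step 3: Under H0: P(positive) = 0.5, so the number of positives S ~ Bin(14, 0.5).
Step 4: Two-sided exact p-value = sum of Bin(14,0.5) probabilities at or below the observed probability = 0.790527.
Step 5: alpha = 0.1. fail to reject H0.

n_eff = 14, pos = 6, neg = 8, p = 0.790527, fail to reject H0.


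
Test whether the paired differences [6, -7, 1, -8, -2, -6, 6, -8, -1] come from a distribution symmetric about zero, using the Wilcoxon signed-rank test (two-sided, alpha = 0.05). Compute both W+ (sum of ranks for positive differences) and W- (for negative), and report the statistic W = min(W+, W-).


Step 1: Drop any zero differences (none here) and take |d_i|.
|d| = [6, 7, 1, 8, 2, 6, 6, 8, 1]
Step 2: Midrank |d_i| (ties get averaged ranks).
ranks: |6|->5, |7|->7, |1|->1.5, |8|->8.5, |2|->3, |6|->5, |6|->5, |8|->8.5, |1|->1.5
Step 3: Attach original signs; sum ranks with positive sign and with negative sign.
W+ = 5 + 1.5 + 5 = 11.5
W- = 7 + 8.5 + 3 + 5 + 8.5 + 1.5 = 33.5
(Check: W+ + W- = 45 should equal n(n+1)/2 = 45.)
Step 4: Test statistic W = min(W+, W-) = 11.5.
Step 5: Ties in |d|, so use the tie-corrected normal approximation.
        E[W] = n(n+1)/4 = 9*10/4 = 22.5.
        Tie groups: |d|=1 (t=2), |d|=6 (t=3), |d|=8 (t=2); sum(t^3 - t) = 36.
        Var[W] = n(n+1)(2n+1)/24 - sum(t^3-t)/48 = 1710/24 - 36/48 = 70.5.
        z = (W - E[W]) / sqrt(Var[W]) = (11.5 - 22.5) / 8.3964 = -1.3101.
        Two-sided p = 2*Phi(z) = 0.190168.
Step 6: alpha = 0.05. fail to reject H0.

W+ = 11.5, W- = 33.5, W = min = 11.5, p = 0.190168, fail to reject H0.


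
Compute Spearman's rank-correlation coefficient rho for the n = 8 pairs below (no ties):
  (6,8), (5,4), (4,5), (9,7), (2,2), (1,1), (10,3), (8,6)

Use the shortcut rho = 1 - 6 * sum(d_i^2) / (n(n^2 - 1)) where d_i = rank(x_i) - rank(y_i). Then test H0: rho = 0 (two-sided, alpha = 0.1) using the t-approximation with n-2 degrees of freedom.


Step 1: Rank x and y separately (midranks; no ties here).
rank(x): 6->5, 5->4, 4->3, 9->7, 2->2, 1->1, 10->8, 8->6
rank(y): 8->8, 4->4, 5->5, 7->7, 2->2, 1->1, 3->3, 6->6
Step 2: d_i = R_x(i) - R_y(i); compute d_i^2.
  (5-8)^2=9, (4-4)^2=0, (3-5)^2=4, (7-7)^2=0, (2-2)^2=0, (1-1)^2=0, (8-3)^2=25, (6-6)^2=0
sum(d^2) = 38.
Step 3: rho = 1 - 6*38 / (8*(8^2 - 1)) = 1 - 228/504 = 0.547619.
Step 4: Under H0, t = rho * sqrt((n-2)/(1-rho^2)) = 1.6031 ~ t(6).
Step 5: Two-sided p-value from the t-distribution with 6 df = 0.160026.
Step 6: alpha = 0.1. fail to reject H0.

rho = 0.5476, p = 0.160026, fail to reject H0 at alpha = 0.1.


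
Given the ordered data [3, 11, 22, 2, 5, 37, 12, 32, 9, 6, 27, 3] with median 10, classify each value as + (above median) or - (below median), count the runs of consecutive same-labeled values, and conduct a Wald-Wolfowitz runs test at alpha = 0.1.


Step 1: Compute median = 10; label A = above, B = below.
Labels in order: BAABBAAABBAB  (n_A = 6, n_B = 6)
Step 2: Count runs R = 7.
Step 3: Under H0 (random ordering), E[R] = 2*n_A*n_B/(n_A+n_B) + 1 = 2*6*6/12 + 1 = 7.0000.
        Var[R] = 2*n_A*n_B*(2*n_A*n_B - n_A - n_B) / ((n_A+n_B)^2 * (n_A+n_B-1)) = 4320/1584 = 2.7273.
        SD[R] = 1.6514.
Step 4: R = E[R], so z = 0 with no continuity correction.
Step 5: Two-sided p-value via normal approximation = 2*(1 - Phi(|z|)) = 1.000000.
Step 6: alpha = 0.1. fail to reject H0.

R = 7, z = 0.0000, p = 1.000000, fail to reject H0.


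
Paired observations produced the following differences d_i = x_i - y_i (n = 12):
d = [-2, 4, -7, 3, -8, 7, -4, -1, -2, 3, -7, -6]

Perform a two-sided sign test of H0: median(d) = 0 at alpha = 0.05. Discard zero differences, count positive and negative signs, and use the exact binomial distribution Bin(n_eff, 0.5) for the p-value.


Step 1: Discard zero differences. Original n = 12; n_eff = number of nonzero differences = 12.
Nonzero differences (with sign): -2, +4, -7, +3, -8, +7, -4, -1, -2, +3, -7, -6
Step 2: Count signs: positive = 4, negative = 8.
Step 3: Under H0: P(positive) = 0.5, so the number of positives S ~ Bin(12, 0.5).
Step 4: Two-sided exact p-value = sum of Bin(12,0.5) probabilities at or below the observed probability = 0.387695.
Step 5: alpha = 0.05. fail to reject H0.

n_eff = 12, pos = 4, neg = 8, p = 0.387695, fail to reject H0.


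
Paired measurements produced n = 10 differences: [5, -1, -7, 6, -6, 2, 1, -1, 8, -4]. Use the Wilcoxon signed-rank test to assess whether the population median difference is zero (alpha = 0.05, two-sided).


Step 1: Drop any zero differences (none here) and take |d_i|.
|d| = [5, 1, 7, 6, 6, 2, 1, 1, 8, 4]
Step 2: Midrank |d_i| (ties get averaged ranks).
ranks: |5|->6, |1|->2, |7|->9, |6|->7.5, |6|->7.5, |2|->4, |1|->2, |1|->2, |8|->10, |4|->5
Step 3: Attach original signs; sum ranks with positive sign and with negative sign.
W+ = 6 + 7.5 + 4 + 2 + 10 = 29.5
W- = 2 + 9 + 7.5 + 2 + 5 = 25.5
(Check: W+ + W- = 55 should equal n(n+1)/2 = 55.)
Step 4: Test statistic W = min(W+, W-) = 25.5.
Step 5: Ties in |d|, so use the tie-corrected normal approximation.
        E[W] = n(n+1)/4 = 10*11/4 = 27.5.
        Tie groups: |d|=1 (t=3), |d|=6 (t=2); sum(t^3 - t) = 30.
        Var[W] = n(n+1)(2n+1)/24 - sum(t^3-t)/48 = 2310/24 - 30/48 = 95.625.
        z = (W - E[W]) / sqrt(Var[W]) = (25.5 - 27.5) / 9.7788 = -0.2045.
        Two-sided p = 2*Phi(z) = 0.837944.
Step 6: alpha = 0.05. fail to reject H0.

W+ = 29.5, W- = 25.5, W = min = 25.5, p = 0.837944, fail to reject H0.
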